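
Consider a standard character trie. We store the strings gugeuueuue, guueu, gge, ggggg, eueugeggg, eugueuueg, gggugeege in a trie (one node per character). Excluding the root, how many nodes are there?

Insert word by word; a character creates a node only if that edge doesn't already exist:
  "gugeuueuue" → 10 new (g, u, g, e, u, u, e, u, u, e)
  "guueu" → prefix "gu" already present; 3 new (u, e, u)
  "gge" → prefix "g" already present; 2 new (g, e)
  "ggggg" → prefix "gg" already present; 3 new (g, g, g)
  "eueugeggg" → 9 new (e, u, e, u, g, e, g, g, g)
  "eugueuueg" → prefix "eu" already present; 7 new (g, u, e, u, u, e, g)
  "gggugeege" → prefix "ggg" already present; 6 new (u, g, e, e, g, e)
Total nodes = 10 + 3 + 2 + 3 + 9 + 7 + 6 = 40

40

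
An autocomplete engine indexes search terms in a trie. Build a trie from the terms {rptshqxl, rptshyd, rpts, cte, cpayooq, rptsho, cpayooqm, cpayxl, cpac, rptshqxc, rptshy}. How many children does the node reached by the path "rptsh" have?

3

Follow the path "rptsh" to its node, then look at its outgoing edges.
Characters that immediately follow "rptsh" among the stored strings: {o, q, y}.
That node has 3 child edges.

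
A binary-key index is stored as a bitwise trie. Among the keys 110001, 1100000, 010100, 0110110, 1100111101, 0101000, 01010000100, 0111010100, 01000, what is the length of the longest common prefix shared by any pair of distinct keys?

7

The deepest shared node is where two words last agree before diverging.
e.g. "0101000" and "01010000100" share the prefix "0101000" of length 7; no pair shares a longer one.
Longest shared-prefix length: 7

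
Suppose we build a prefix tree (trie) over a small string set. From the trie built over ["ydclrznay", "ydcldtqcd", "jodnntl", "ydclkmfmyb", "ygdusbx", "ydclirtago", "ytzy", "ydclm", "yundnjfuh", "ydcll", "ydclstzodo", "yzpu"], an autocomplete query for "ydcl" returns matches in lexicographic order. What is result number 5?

ydclm

Filter for "ydcl…" and sort: "ydcldtqcd", "ydclirtago", "ydclkmfmyb", "ydcll", "ydclm", "ydclrznay", "ydclstzodo"
Position 5: ydclm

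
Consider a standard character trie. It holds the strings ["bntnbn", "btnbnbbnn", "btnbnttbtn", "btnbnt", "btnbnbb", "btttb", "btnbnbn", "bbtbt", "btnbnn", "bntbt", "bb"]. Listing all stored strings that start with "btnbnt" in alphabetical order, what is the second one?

btnbnttbtn

Words with prefix "btnbnt", in lexicographic order: "btnbnt", "btnbnttbtn"
The 2nd is btnbnttbtn.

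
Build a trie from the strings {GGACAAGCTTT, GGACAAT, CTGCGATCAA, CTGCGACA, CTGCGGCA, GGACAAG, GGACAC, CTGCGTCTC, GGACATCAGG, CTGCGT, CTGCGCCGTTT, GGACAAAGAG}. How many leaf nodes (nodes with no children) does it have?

A leaf is a node with no children — equivalently, the end of a word that is not a proper prefix of any other stored word.
Those words: "CTGCGACA", "CTGCGATCAA", "CTGCGCCGTTT", "CTGCGGCA", "CTGCGTCTC", "GGACAAAGAG", "GGACAAGCTTT", "GGACAAT", "GGACAC", "GGACATCAGG"
Leaf count: 10

10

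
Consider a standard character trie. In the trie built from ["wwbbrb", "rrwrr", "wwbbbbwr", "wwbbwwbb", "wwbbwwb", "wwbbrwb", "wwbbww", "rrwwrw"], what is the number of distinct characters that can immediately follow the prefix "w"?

Walk "w" from the root, arriving at one node.
Distinct next characters after "w": w.
That node has 1 child edge.

1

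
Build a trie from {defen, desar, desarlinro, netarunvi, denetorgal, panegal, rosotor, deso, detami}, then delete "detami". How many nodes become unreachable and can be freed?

A node on "detami"'s path can go only if nothing else ends at it or branches off below it.
The suffix "tami" (4 nodes) is used only by "detami"; the node for "de" still has the child "f", so pruning stops there.
Nodes removed: 4

4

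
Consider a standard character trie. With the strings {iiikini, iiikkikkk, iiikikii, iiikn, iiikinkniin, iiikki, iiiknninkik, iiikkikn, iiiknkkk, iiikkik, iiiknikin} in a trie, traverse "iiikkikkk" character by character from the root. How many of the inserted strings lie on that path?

3

Check each prefix of "iiikkikkk" against the stored set — each match is an end-marker on the path.
Prefixes of the query that are stored words: "iiikki", "iiikkik", "iiikkikkk"
Count: 3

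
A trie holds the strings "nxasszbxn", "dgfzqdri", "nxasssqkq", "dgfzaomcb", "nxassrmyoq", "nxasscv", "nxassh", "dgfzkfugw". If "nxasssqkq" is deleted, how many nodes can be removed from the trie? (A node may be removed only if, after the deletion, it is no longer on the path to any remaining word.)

4

A node on "nxasssqkq"'s path can go only if nothing else ends at it or branches off below it.
The suffix "sqkq" (4 nodes) is used only by "nxasssqkq"; the node for "nxass" still has the child "z", so pruning stops there.
Nodes removed: 4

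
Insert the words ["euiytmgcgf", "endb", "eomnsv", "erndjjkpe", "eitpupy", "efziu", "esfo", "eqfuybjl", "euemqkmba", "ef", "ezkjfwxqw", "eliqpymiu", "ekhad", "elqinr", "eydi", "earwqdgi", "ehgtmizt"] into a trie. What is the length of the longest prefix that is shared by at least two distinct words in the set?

The deepest shared node is where two words last agree before diverging.
"ef" and "efziu" agree on "ef" (2 characters) before diverging; nothing deeper is shared.
Longest shared-prefix length: 2

2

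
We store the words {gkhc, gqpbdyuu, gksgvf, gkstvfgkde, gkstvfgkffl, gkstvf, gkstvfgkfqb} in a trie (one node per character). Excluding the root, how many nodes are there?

27

Count nodes per top-level branch (shared prefixes stored once):
  'g'-branch (gkhc, gksgvf, gkstvf, gkstvfgkde, gkstvfgkffl, gkstvfgkfqb, gqpbdyuu): 27 nodes
Sum: 27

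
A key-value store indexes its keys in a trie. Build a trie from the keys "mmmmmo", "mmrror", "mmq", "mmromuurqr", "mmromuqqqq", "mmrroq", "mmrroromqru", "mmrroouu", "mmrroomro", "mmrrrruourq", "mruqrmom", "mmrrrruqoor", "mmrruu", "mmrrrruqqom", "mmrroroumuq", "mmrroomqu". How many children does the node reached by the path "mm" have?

Walk "mm" from the root, arriving at one node.
Distinct next characters after "mm": m, q, r.
That node has 3 child edges.

3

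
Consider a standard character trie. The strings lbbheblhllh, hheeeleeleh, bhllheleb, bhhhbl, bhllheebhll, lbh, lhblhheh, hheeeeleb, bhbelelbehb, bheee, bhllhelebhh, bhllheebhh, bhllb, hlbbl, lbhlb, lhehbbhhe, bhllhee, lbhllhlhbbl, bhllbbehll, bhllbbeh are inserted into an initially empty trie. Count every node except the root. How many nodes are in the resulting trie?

For each word, the new-node count is its length minus the longest prefix already in the trie:
  "lbbheblhllh" → 11 new (l, b, b, h, e, b, l, h, l, l, h)
  "hheeeleeleh" → 11 new (h, h, e, e, e, l, e, e, l, e, h)
  "bhllheleb" → 9 new (b, h, l, l, h, e, l, e, b)
  "bhhhbl" → prefix "bh" already present; 4 new (h, h, b, l)
  "bhllheebhll" → prefix "bhllhe" already present; 5 new (e, b, h, l, l)
  "lbh" → prefix "lb" already present; 1 new (h)
  "lhblhheh" → prefix "l" already present; 7 new (h, b, l, h, h, e, h)
  "hheeeeleb" → prefix "hheee" already present; 4 new (e, l, e, b)
  "bhbelelbehb" → prefix "bh" already present; 9 new (b, e, l, e, l, b, e, h, b)
  "bheee" → prefix "bh" already present; 3 new (e, e, e)
  "bhllhelebhh" → prefix "bhllheleb" already present; 2 new (h, h)
  "bhllheebhh" → prefix "bhllheebh" already present; 1 new (h)
  "bhllb" → prefix "bhll" already present; 1 new (b)
  "hlbbl" → prefix "h" already present; 4 new (l, b, b, l)
  "lbhlb" → prefix "lbh" already present; 2 new (l, b)
  "lhehbbhhe" → prefix "lh" already present; 7 new (e, h, b, b, h, h, e)
  "bhllhee" → prefix "bhllhee" already present; 0 new (none)
  "lbhllhlhbbl" → prefix "lbhl" already present; 7 new (l, h, l, h, b, b, l)
  "bhllbbehll" → prefix "bhllb" already present; 5 new (b, e, h, l, l)
  "bhllbbeh" → prefix "bhllbbeh" already present; 0 new (none)
Total nodes = 11 + 11 + 9 + 4 + 5 + 1 + 7 + 4 + 9 + 3 + 2 + 1 + 1 + 4 + 2 + 7 + 0 + 7 + 5 + 0 = 93

93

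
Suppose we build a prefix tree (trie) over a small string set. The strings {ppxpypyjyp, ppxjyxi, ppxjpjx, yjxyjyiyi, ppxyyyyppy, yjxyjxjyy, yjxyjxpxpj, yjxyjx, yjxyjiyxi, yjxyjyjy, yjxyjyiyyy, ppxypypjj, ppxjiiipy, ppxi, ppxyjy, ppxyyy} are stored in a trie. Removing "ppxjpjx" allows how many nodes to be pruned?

3

A node on "ppxjpjx"'s path can go only if nothing else ends at it or branches off below it.
The suffix "pjx" (3 nodes) is used only by "ppxjpjx"; the node for "ppxj" still has the child "y", so pruning stops there.
Nodes removed: 3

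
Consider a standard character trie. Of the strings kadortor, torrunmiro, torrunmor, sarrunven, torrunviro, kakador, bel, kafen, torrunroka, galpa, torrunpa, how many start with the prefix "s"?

1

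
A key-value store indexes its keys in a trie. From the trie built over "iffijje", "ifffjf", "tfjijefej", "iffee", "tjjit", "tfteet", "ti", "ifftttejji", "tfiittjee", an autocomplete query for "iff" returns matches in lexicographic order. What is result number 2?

ifffjf

Words with prefix "iff", in lexicographic order: "iffee", "ifffjf", "iffijje", "ifftttejji"
The 2nd is ifffjf.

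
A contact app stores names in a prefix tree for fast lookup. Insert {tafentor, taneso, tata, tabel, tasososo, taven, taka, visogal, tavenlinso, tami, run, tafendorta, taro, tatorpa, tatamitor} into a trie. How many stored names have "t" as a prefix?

Traverse to the node for "t", then collect every word in that subtree.
Words under "t": tabel, tafendorta, tafentor, taka, tami, taneso, taro, tasososo, tata, tatamitor, tatorpa, taven, tavenlinso
Count: 13

13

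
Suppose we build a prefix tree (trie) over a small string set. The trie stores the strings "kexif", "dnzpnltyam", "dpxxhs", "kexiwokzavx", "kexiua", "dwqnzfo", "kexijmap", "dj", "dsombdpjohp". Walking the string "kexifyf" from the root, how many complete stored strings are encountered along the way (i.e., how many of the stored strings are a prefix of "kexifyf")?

1

Traverse "kexifyf" character by character; count nodes along the way that are marked as word ends.
Prefixes of the query that are stored words: "kexif"
Count: 1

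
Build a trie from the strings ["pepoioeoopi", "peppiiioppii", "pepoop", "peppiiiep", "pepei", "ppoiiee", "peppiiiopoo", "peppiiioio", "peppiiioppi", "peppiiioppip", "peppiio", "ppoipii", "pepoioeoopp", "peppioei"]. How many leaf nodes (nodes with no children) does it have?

13

A leaf is a node with no children — equivalently, the end of a word that is not a proper prefix of any other stored word.
Those words: "pepei", "pepoioeoopi", "pepoioeoopp", "pepoop", "peppiiiep", "peppiiioio", "peppiiiopoo", "peppiiioppii", "peppiiioppip", "peppiio", "peppioei", "ppoiiee", "ppoipii"
Leaf count: 13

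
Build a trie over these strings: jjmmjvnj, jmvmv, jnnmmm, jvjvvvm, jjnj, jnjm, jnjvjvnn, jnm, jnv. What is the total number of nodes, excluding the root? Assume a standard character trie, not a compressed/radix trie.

34

Insert word by word; a character creates a node only if that edge doesn't already exist:
  "jjmmjvnj" → 8 new (j, j, m, m, j, v, n, j)
  "jmvmv" → prefix "j" already present; 4 new (m, v, m, v)
  "jnnmmm" → prefix "j" already present; 5 new (n, n, m, m, m)
  "jvjvvvm" → prefix "j" already present; 6 new (v, j, v, v, v, m)
  "jjnj" → prefix "jj" already present; 2 new (n, j)
  "jnjm" → prefix "jn" already present; 2 new (j, m)
  "jnjvjvnn" → prefix "jnj" already present; 5 new (v, j, v, n, n)
  "jnm" → prefix "jn" already present; 1 new (m)
  "jnv" → prefix "jn" already present; 1 new (v)
Total nodes = 8 + 4 + 5 + 6 + 2 + 2 + 5 + 1 + 1 = 34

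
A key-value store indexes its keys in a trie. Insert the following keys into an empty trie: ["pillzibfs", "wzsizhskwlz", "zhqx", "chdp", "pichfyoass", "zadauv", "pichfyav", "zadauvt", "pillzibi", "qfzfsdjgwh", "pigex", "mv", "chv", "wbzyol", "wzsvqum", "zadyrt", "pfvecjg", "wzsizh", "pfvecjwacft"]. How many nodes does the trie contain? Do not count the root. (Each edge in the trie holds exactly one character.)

84

Trace insertions, counting only characters that open a new branch:
  "pillzibfs" → 9 new (p, i, l, l, z, i, b, f, s)
  "wzsizhskwlz" → 11 new (w, z, s, i, z, h, s, k, w, l, z)
  "zhqx" → 4 new (z, h, q, x)
  "chdp" → 4 new (c, h, d, p)
  "pichfyoass" → prefix "pi" already present; 8 new (c, h, f, y, o, a, s, s)
  "zadauv" → prefix "z" already present; 5 new (a, d, a, u, v)
  "pichfyav" → prefix "pichfy" already present; 2 new (a, v)
  "zadauvt" → prefix "zadauv" already present; 1 new (t)
  "pillzibi" → prefix "pillzib" already present; 1 new (i)
  "qfzfsdjgwh" → 10 new (q, f, z, f, s, d, j, g, w, h)
  "pigex" → prefix "pi" already present; 3 new (g, e, x)
  "mv" → 2 new (m, v)
  "chv" → prefix "ch" already present; 1 new (v)
  "wbzyol" → prefix "w" already present; 5 new (b, z, y, o, l)
  "wzsvqum" → prefix "wzs" already present; 4 new (v, q, u, m)
  "zadyrt" → prefix "zad" already present; 3 new (y, r, t)
  "pfvecjg" → prefix "p" already present; 6 new (f, v, e, c, j, g)
  "wzsizh" → prefix "wzsizh" already present; 0 new (none)
  "pfvecjwacft" → prefix "pfvecj" already present; 5 new (w, a, c, f, t)
Total nodes = 9 + 11 + 4 + 4 + 8 + 5 + 2 + 1 + 1 + 10 + 3 + 2 + 1 + 5 + 4 + 3 + 6 + 0 + 5 = 84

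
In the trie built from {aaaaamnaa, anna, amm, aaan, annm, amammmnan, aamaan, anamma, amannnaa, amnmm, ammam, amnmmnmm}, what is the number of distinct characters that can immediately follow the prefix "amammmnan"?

The children of the "amammmnan" node are the distinct next characters among strings starting with "amammmnan".
No stored string extends past "amammmnan".
That node has 0 child edges.

0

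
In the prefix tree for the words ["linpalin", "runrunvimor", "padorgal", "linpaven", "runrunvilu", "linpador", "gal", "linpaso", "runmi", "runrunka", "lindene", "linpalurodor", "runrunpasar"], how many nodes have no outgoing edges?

13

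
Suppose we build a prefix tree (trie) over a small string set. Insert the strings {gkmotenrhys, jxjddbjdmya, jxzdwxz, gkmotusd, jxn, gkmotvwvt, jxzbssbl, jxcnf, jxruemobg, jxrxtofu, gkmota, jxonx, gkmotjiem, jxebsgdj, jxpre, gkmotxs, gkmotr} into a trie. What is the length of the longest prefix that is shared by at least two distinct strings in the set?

5

Equivalently: take the maximum, over all pairs, of their longest common prefix length.
"gkmota" and "gkmotenrhys" agree on "gkmot" (5 characters) before diverging; nothing deeper is shared.
Longest shared-prefix length: 5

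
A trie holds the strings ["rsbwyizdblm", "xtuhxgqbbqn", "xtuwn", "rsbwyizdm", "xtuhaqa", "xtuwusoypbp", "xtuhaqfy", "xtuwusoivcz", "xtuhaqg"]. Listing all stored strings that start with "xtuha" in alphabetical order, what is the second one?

xtuhaqfy

Filter for "xtuha…" and sort: "xtuhaqa", "xtuhaqfy", "xtuhaqg"
Position 2: xtuhaqfy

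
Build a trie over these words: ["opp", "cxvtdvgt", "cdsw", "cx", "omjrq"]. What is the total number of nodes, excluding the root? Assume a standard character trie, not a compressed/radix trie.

Trie structure (* marks end of a word):
(root)
├─ c
│  ├─ d
│  │  └─ s
│  │     └─ w *
│  └─ x *
│     └─ v
│        └─ t
│           └─ d
│              └─ v
│                 └─ g
│                    └─ t *
└─ o
   ├─ m
   │  └─ j
   │     └─ r
   │        └─ q *
   └─ p
      └─ p *
Counting every labelled node above: 18.

18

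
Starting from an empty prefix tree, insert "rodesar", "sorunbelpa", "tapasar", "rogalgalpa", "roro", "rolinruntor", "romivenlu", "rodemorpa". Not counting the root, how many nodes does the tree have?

55

Trace insertions, counting only characters that open a new branch:
  "rodesar" → 7 new (r, o, d, e, s, a, r)
  "sorunbelpa" → 10 new (s, o, r, u, n, b, e, l, p, a)
  "tapasar" → 7 new (t, a, p, a, s, a, r)
  "rogalgalpa" → prefix "ro" already present; 8 new (g, a, l, g, a, l, p, a)
  "roro" → prefix "ro" already present; 2 new (r, o)
  "rolinruntor" → prefix "ro" already present; 9 new (l, i, n, r, u, n, t, o, r)
  "romivenlu" → prefix "ro" already present; 7 new (m, i, v, e, n, l, u)
  "rodemorpa" → prefix "rode" already present; 5 new (m, o, r, p, a)
Total nodes = 7 + 10 + 7 + 8 + 2 + 9 + 7 + 5 = 55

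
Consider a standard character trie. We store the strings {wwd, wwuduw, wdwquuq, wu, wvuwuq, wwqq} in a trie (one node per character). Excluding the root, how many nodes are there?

Trace insertions, counting only characters that open a new branch:
  "wwd" → 3 new (w, w, d)
  "wwuduw" → prefix "ww" already present; 4 new (u, d, u, w)
  "wdwquuq" → prefix "w" already present; 6 new (d, w, q, u, u, q)
  "wu" → prefix "w" already present; 1 new (u)
  "wvuwuq" → prefix "w" already present; 5 new (v, u, w, u, q)
  "wwqq" → prefix "ww" already present; 2 new (q, q)
Total nodes = 3 + 4 + 6 + 1 + 5 + 2 = 21

21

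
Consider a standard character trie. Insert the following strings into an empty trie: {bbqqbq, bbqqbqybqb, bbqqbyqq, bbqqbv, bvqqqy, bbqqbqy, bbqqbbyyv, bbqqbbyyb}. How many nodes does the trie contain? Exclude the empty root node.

24

Insert word by word; a character creates a node only if that edge doesn't already exist:
  "bbqqbq" → 6 new (b, b, q, q, b, q)
  "bbqqbqybqb" → prefix "bbqqbq" already present; 4 new (y, b, q, b)
  "bbqqbyqq" → prefix "bbqqb" already present; 3 new (y, q, q)
  "bbqqbv" → prefix "bbqqb" already present; 1 new (v)
  "bvqqqy" → prefix "b" already present; 5 new (v, q, q, q, y)
  "bbqqbqy" → prefix "bbqqbqy" already present; 0 new (none)
  "bbqqbbyyv" → prefix "bbqqb" already present; 4 new (b, y, y, v)
  "bbqqbbyyb" → prefix "bbqqbbyy" already present; 1 new (b)
Total nodes = 6 + 4 + 3 + 1 + 5 + 0 + 4 + 1 = 24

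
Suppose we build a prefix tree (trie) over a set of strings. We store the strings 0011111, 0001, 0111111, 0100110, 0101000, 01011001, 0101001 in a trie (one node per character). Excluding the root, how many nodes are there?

Trace insertions, counting only characters that open a new branch:
  "0011111" → 7 new (0, 0, 1, 1, 1, 1, 1)
  "0001" → prefix "00" already present; 2 new (0, 1)
  "0111111" → prefix "0" already present; 6 new (1, 1, 1, 1, 1, 1)
  "0100110" → prefix "01" already present; 5 new (0, 0, 1, 1, 0)
  "0101000" → prefix "010" already present; 4 new (1, 0, 0, 0)
  "01011001" → prefix "0101" already present; 4 new (1, 0, 0, 1)
  "0101001" → prefix "010100" already present; 1 new (1)
Total nodes = 7 + 2 + 6 + 5 + 4 + 4 + 1 = 29

29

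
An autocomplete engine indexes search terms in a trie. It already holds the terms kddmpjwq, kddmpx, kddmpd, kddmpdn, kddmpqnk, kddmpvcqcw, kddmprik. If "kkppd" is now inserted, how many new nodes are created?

4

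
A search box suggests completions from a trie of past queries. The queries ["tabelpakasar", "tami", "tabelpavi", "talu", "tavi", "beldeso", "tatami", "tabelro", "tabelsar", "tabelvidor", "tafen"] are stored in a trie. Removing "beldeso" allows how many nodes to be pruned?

A node on "beldeso"'s path can go only if nothing else ends at it or branches off below it.
No other word shares any prefix with "beldeso", so all 7 of its nodes go.
Nodes removed: 7

7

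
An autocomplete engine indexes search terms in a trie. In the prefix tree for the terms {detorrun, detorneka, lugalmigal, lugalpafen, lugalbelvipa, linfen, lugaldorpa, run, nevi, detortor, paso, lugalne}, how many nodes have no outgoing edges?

12

Leaves are exactly the stored words that no other stored word extends.
Those words: "detorneka", "detorrun", "detortor", "linfen", "lugalbelvipa", "lugaldorpa", "lugalmigal", "lugalne", "lugalpafen", "nevi", "paso", "run"
Leaf count: 12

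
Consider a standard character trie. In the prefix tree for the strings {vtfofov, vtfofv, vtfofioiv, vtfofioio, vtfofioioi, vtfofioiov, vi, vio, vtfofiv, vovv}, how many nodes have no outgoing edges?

A leaf is a node with no children — equivalently, the end of a word that is not a proper prefix of any other stored word.
Those words: "vio", "vovv", "vtfofioioi", "vtfofioiov", "vtfofioiv", "vtfofiv", "vtfofov", "vtfofv"
Leaf count: 8

8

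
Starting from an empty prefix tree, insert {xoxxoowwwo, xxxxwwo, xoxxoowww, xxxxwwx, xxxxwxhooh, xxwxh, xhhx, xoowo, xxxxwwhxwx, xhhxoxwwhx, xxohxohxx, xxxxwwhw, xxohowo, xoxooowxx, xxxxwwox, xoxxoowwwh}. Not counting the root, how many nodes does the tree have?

60

Count nodes per top-level branch (shared prefixes stored once):
  'x'-branch (xhhx, xhhxoxwwhx, xoowo, xoxooowxx, xoxxoowww, xoxxoowwwh, xoxxoowwwo, xxohowo, xxohxohxx, xxwxh, xxxxwwhw, xxxxwwhxwx, xxxxwwo, xxxxwwox, xxxxwwx, xxxxwxhooh): 60 nodes
Sum: 60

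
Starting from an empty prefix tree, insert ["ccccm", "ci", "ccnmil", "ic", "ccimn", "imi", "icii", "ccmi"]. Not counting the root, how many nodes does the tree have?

21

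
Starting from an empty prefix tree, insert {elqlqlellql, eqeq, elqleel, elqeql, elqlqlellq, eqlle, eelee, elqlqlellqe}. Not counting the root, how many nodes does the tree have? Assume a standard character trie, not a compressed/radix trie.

28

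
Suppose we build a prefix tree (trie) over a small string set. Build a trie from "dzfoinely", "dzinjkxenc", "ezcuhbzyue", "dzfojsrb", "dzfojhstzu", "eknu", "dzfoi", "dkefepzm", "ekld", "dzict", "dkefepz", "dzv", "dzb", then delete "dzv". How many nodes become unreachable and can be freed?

1

After clearing the end-marker at "dzv", prune upward until reaching a node still needed by another word.
The suffix "v" (1 node) is used only by "dzv"; the node for "dz" still has the child "f", so pruning stops there.
Nodes removed: 1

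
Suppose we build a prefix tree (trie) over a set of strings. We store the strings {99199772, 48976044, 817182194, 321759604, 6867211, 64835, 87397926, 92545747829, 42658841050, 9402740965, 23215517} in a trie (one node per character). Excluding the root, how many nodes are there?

89

Insert word by word; a character creates a node only if that edge doesn't already exist:
  "99199772" → 8 new (9, 9, 1, 9, 9, 7, 7, 2)
  "48976044" → 8 new (4, 8, 9, 7, 6, 0, 4, 4)
  "817182194" → 9 new (8, 1, 7, 1, 8, 2, 1, 9, 4)
  "321759604" → 9 new (3, 2, 1, 7, 5, 9, 6, 0, 4)
  "6867211" → 7 new (6, 8, 6, 7, 2, 1, 1)
  "64835" → prefix "6" already present; 4 new (4, 8, 3, 5)
  "87397926" → prefix "8" already present; 7 new (7, 3, 9, 7, 9, 2, 6)
  "92545747829" → prefix "9" already present; 10 new (2, 5, 4, 5, 7, 4, 7, 8, 2, 9)
  "42658841050" → prefix "4" already present; 10 new (2, 6, 5, 8, 8, 4, 1, 0, 5, 0)
  "9402740965" → prefix "9" already present; 9 new (4, 0, 2, 7, 4, 0, 9, 6, 5)
  "23215517" → 8 new (2, 3, 2, 1, 5, 5, 1, 7)
Total nodes = 8 + 8 + 9 + 9 + 7 + 4 + 7 + 10 + 10 + 9 + 8 = 89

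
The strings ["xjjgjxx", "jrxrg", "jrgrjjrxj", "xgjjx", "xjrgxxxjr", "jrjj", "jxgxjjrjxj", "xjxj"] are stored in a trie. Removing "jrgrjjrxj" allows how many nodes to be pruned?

After clearing the end-marker at "jrgrjjrxj", prune upward until reaching a node still needed by another word.
The suffix "grjjrxj" (7 nodes) is used only by "jrgrjjrxj"; the node for "jr" still has the child "x", so pruning stops there.
Nodes removed: 7

7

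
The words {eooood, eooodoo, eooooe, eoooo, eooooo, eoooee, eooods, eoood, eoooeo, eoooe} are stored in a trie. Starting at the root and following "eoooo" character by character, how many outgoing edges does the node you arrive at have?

The children of the "eoooo" node are the distinct next characters among strings starting with "eoooo".
Characters that immediately follow "eoooo" among the stored strings: {d, e, o}.
That node has 3 child edges.

3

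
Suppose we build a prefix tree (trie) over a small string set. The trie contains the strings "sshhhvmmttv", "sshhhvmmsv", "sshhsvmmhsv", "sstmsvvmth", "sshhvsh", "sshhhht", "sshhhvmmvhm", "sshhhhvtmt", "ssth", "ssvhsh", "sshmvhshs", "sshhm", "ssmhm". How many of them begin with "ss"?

Walk to "ss"; the words in its subtree are exactly those with that prefix.
Words under "ss": sshhhht, sshhhhvtmt, sshhhvmmsv, sshhhvmmttv, sshhhvmmvhm, sshhm, sshhsvmmhsv, sshhvsh, sshmvhshs, ssmhm, ssth, sstmsvvmth, ssvhsh
Count: 13

13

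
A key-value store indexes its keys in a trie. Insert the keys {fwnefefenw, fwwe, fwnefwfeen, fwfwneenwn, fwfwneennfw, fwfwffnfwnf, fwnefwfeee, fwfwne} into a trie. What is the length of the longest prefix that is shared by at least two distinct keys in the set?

9

Look for the deepest trie node that still has at least two words in its subtree.
e.g. "fwnefwfeee" and "fwnefwfeen" share the prefix "fwnefwfee" of length 9; no pair shares a longer one.
Longest shared-prefix length: 9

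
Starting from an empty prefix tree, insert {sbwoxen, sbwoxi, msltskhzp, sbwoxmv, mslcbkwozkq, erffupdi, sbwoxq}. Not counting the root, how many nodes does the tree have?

36

For each word, the new-node count is its length minus the longest prefix already in the trie:
  "sbwoxen" → 7 new (s, b, w, o, x, e, n)
  "sbwoxi" → prefix "sbwox" already present; 1 new (i)
  "msltskhzp" → 9 new (m, s, l, t, s, k, h, z, p)
  "sbwoxmv" → prefix "sbwox" already present; 2 new (m, v)
  "mslcbkwozkq" → prefix "msl" already present; 8 new (c, b, k, w, o, z, k, q)
  "erffupdi" → 8 new (e, r, f, f, u, p, d, i)
  "sbwoxq" → prefix "sbwox" already present; 1 new (q)
Total nodes = 7 + 1 + 9 + 2 + 8 + 8 + 1 = 36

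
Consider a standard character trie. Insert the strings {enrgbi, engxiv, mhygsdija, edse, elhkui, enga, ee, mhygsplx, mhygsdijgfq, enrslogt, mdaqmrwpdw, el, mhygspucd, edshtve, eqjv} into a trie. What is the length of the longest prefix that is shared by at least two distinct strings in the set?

8

Look for the deepest trie node that still has at least two words in its subtree.
"mhygsdija" and "mhygsdijgfq" agree on "mhygsdij" (8 characters) before diverging; nothing deeper is shared.
Longest shared-prefix length: 8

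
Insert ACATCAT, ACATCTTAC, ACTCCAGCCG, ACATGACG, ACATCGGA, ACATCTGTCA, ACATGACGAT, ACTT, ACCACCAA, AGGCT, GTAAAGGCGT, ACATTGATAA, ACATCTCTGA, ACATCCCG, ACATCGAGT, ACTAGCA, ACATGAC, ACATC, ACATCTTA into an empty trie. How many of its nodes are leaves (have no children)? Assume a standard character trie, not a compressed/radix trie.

15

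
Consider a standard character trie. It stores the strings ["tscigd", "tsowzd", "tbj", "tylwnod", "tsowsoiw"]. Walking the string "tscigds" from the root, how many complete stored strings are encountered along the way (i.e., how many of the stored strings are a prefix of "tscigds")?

Traverse "tscigds" character by character; count nodes along the way that are marked as word ends.
Prefixes of the query that are stored words: "tscigd"
Count: 1

1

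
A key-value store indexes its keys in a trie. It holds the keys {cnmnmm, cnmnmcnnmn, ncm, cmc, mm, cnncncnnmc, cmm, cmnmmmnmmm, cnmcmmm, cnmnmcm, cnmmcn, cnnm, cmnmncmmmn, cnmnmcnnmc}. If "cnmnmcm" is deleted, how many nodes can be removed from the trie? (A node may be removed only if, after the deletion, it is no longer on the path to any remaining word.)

A node on "cnmnmcm"'s path can go only if nothing else ends at it or branches off below it.
The suffix "m" (1 node) is used only by "cnmnmcm"; the node for "cnmnmc" still has the child "n", so pruning stops there.
Nodes removed: 1

1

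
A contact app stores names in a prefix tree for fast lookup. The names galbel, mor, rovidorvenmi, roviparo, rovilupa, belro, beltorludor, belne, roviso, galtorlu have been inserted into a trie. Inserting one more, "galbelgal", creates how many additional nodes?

3

The longest prefix of "galbelgal" already in the trie is "galbel" (length 6).
So 9 − 6 = 3 new nodes.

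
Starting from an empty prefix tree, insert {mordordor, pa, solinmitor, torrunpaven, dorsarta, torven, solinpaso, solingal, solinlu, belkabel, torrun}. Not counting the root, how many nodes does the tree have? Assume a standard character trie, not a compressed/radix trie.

60

Insert word by word; a character creates a node only if that edge doesn't already exist:
  "mordordor" → 9 new (m, o, r, d, o, r, d, o, r)
  "pa" → 2 new (p, a)
  "solinmitor" → 10 new (s, o, l, i, n, m, i, t, o, r)
  "torrunpaven" → 11 new (t, o, r, r, u, n, p, a, v, e, n)
  "dorsarta" → 8 new (d, o, r, s, a, r, t, a)
  "torven" → prefix "tor" already present; 3 new (v, e, n)
  "solinpaso" → prefix "solin" already present; 4 new (p, a, s, o)
  "solingal" → prefix "solin" already present; 3 new (g, a, l)
  "solinlu" → prefix "solin" already present; 2 new (l, u)
  "belkabel" → 8 new (b, e, l, k, a, b, e, l)
  "torrun" → prefix "torrun" already present; 0 new (none)
Total nodes = 9 + 2 + 10 + 11 + 8 + 3 + 4 + 3 + 2 + 8 + 0 = 60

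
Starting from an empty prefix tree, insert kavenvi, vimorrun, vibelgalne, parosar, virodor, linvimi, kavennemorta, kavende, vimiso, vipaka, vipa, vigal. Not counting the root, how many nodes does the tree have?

61

Insert word by word; a character creates a node only if that edge doesn't already exist:
  "kavenvi" → 7 new (k, a, v, e, n, v, i)
  "vimorrun" → 8 new (v, i, m, o, r, r, u, n)
  "vibelgalne" → prefix "vi" already present; 8 new (b, e, l, g, a, l, n, e)
  "parosar" → 7 new (p, a, r, o, s, a, r)
  "virodor" → prefix "vi" already present; 5 new (r, o, d, o, r)
  "linvimi" → 7 new (l, i, n, v, i, m, i)
  "kavennemorta" → prefix "kaven" already present; 7 new (n, e, m, o, r, t, a)
  "kavende" → prefix "kaven" already present; 2 new (d, e)
  "vimiso" → prefix "vim" already present; 3 new (i, s, o)
  "vipaka" → prefix "vi" already present; 4 new (p, a, k, a)
  "vipa" → prefix "vipa" already present; 0 new (none)
  "vigal" → prefix "vi" already present; 3 new (g, a, l)
Total nodes = 7 + 8 + 8 + 7 + 5 + 7 + 7 + 2 + 3 + 4 + 0 + 3 = 61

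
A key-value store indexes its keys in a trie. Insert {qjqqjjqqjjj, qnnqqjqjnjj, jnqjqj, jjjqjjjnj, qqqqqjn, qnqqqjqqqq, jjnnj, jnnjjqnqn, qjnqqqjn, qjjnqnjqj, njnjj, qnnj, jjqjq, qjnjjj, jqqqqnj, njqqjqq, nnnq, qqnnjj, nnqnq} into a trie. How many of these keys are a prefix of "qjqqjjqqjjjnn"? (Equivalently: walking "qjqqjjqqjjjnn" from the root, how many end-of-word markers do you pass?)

1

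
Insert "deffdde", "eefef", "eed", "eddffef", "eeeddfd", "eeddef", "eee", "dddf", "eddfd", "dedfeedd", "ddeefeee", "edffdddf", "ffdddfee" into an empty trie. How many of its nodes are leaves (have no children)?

11

Leaves are exactly the stored words that no other stored word extends.
Those words: "dddf", "ddeefeee", "dedfeedd", "deffdde", "eddfd", "eddffef", "edffdddf", "eeddef", "eeeddfd", "eefef", "ffdddfee"
Leaf count: 11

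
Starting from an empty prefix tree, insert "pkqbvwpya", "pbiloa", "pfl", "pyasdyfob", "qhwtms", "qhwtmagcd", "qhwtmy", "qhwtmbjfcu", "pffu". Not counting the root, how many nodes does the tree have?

42

For each word, the new-node count is its length minus the longest prefix already in the trie:
  "pkqbvwpya" → 9 new (p, k, q, b, v, w, p, y, a)
  "pbiloa" → prefix "p" already present; 5 new (b, i, l, o, a)
  "pfl" → prefix "p" already present; 2 new (f, l)
  "pyasdyfob" → prefix "p" already present; 8 new (y, a, s, d, y, f, o, b)
  "qhwtms" → 6 new (q, h, w, t, m, s)
  "qhwtmagcd" → prefix "qhwtm" already present; 4 new (a, g, c, d)
  "qhwtmy" → prefix "qhwtm" already present; 1 new (y)
  "qhwtmbjfcu" → prefix "qhwtm" already present; 5 new (b, j, f, c, u)
  "pffu" → prefix "pf" already present; 2 new (f, u)
Total nodes = 9 + 5 + 2 + 8 + 6 + 4 + 1 + 5 + 2 = 42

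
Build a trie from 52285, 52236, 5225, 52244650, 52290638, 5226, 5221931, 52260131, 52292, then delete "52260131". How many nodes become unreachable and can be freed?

After clearing the end-marker at "52260131", prune upward until reaching a node still needed by another word.
The suffix "0131" (4 nodes) is used only by "52260131"; "5226" is itself a stored word, so pruning stops there.
Nodes removed: 4

4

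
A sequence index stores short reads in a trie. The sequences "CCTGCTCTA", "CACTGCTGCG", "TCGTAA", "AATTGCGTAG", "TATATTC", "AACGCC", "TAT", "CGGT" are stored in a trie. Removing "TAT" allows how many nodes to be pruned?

Walk "TAT" from the leaf back toward the root, removing each node that no remaining word uses.
Every node on "TAT" is still needed (e.g. by "TATATTC"), so nothing is freed.
Nodes removed: 0

0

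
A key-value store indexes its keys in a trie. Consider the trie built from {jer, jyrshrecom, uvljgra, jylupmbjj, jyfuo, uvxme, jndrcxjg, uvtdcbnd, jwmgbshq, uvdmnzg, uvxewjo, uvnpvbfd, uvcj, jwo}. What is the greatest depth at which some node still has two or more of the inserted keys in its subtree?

3

Look for the deepest trie node that still has at least two words in its subtree.
e.g. "uvxewjo" and "uvxme" share the prefix "uvx" of length 3; no pair shares a longer one.
Longest shared-prefix length: 3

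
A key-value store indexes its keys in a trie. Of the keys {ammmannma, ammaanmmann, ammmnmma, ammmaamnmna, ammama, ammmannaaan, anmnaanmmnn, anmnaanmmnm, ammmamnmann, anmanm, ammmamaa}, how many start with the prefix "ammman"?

2

Filter for entries beginning with "ammman":
Matches: "ammmannaaan", "ammmannma"
Count: 2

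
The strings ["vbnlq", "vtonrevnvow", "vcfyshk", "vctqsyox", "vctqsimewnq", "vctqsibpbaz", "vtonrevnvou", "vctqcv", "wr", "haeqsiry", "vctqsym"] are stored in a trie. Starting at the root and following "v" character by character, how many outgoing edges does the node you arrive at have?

The children of the "v" node are the distinct next characters among strings starting with "v".
Distinct next characters after "v": b, c, t.
That node has 3 child edges.

3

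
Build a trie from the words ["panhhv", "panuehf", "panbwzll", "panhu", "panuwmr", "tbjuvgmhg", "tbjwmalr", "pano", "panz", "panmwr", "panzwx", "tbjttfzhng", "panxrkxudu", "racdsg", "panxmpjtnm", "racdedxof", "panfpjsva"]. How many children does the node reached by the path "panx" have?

2

Follow the path "panx" to its node, then look at its outgoing edges.
Characters that immediately follow "panx" among the stored strings: {m, r}.
That node has 2 child edges.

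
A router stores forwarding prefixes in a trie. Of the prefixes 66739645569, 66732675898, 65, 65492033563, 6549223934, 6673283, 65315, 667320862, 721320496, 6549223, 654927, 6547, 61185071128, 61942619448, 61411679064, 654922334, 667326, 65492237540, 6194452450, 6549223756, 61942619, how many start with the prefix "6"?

20

Filter for entries beginning with "6":
Words under "6": 61185071128, 61411679064, 61942619, 61942619448, 6194452450, 65, 65315, 6547, 65492033563, 6549223, 654922334, 65492237540, 6549223756, 6549223934, 654927, 667320862, 667326, 66732675898, 6673283, 66739645569
Count: 20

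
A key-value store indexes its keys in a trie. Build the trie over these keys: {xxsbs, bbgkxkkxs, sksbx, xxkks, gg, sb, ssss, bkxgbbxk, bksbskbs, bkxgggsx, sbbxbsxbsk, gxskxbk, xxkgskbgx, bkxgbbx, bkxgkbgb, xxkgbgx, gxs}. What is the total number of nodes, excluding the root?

72

Insert word by word; a character creates a node only if that edge doesn't already exist:
  "xxsbs" → 5 new (x, x, s, b, s)
  "bbgkxkkxs" → 9 new (b, b, g, k, x, k, k, x, s)
  "sksbx" → 5 new (s, k, s, b, x)
  "xxkks" → prefix "xx" already present; 3 new (k, k, s)
  "gg" → 2 new (g, g)
  "sb" → prefix "s" already present; 1 new (b)
  "ssss" → prefix "s" already present; 3 new (s, s, s)
  "bkxgbbxk" → prefix "b" already present; 7 new (k, x, g, b, b, x, k)
  "bksbskbs" → prefix "bk" already present; 6 new (s, b, s, k, b, s)
  "bkxgggsx" → prefix "bkxg" already present; 4 new (g, g, s, x)
  "sbbxbsxbsk" → prefix "sb" already present; 8 new (b, x, b, s, x, b, s, k)
  "gxskxbk" → prefix "g" already present; 6 new (x, s, k, x, b, k)
  "xxkgskbgx" → prefix "xxk" already present; 6 new (g, s, k, b, g, x)
  "bkxgbbx" → prefix "bkxgbbx" already present; 0 new (none)
  "bkxgkbgb" → prefix "bkxg" already present; 4 new (k, b, g, b)
  "xxkgbgx" → prefix "xxkg" already present; 3 new (b, g, x)
  "gxs" → prefix "gxs" already present; 0 new (none)
Total nodes = 5 + 9 + 5 + 3 + 2 + 1 + 3 + 7 + 6 + 4 + 8 + 6 + 6 + 0 + 4 + 3 + 0 = 72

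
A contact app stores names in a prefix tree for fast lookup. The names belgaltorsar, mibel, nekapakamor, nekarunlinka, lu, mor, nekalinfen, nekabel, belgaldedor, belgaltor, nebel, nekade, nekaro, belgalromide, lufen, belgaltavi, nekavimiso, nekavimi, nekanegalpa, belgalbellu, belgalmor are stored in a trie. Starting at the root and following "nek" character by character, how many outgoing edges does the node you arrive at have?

1

Walk "nek" from the root, arriving at one node.
Distinct next characters after "nek": a.
That node has 1 child edge.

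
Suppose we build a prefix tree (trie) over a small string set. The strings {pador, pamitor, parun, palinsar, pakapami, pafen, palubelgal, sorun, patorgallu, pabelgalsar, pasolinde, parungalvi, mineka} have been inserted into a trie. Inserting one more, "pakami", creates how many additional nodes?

2

Walking "pakami" from the root, the first 4 characters ("paka") follow existing edges; "m" is the first miss.
So 6 − 4 = 2 new nodes.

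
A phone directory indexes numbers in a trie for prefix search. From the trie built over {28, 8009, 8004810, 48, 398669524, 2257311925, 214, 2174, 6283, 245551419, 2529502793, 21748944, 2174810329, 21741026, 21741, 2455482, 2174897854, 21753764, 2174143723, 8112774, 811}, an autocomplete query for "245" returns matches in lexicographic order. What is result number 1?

2455482

DFS of the "245" subtree visits, in order: "2455482", "245551419"
Position 1: 2455482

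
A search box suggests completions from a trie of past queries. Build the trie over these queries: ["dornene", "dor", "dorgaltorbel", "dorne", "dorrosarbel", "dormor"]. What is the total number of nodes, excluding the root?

Count nodes per top-level branch (shared prefixes stored once):
  'd'-branch (dor, dorgaltorbel, dormor, dorne, dornene, dorrosarbel): 27 nodes
Sum: 27

27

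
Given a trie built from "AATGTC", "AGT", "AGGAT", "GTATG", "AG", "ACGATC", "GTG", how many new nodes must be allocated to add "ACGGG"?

Walking "ACGGG" from the root, the first 3 characters ("ACG") follow existing edges; "G" is the first miss.
So 5 − 3 = 2 new nodes.

2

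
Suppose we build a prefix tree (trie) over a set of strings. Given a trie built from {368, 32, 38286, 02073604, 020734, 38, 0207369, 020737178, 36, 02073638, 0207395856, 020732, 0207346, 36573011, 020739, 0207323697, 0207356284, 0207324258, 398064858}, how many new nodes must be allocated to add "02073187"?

The longest prefix of "02073187" already in the trie is "02073" (length 5).
So 8 − 5 = 3 new nodes.

3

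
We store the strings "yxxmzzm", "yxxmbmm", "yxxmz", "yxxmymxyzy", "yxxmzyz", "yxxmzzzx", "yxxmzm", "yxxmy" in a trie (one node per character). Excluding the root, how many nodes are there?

21

Insert word by word; a character creates a node only if that edge doesn't already exist:
  "yxxmzzm" → 7 new (y, x, x, m, z, z, m)
  "yxxmbmm" → prefix "yxxm" already present; 3 new (b, m, m)
  "yxxmz" → prefix "yxxmz" already present; 0 new (none)
  "yxxmymxyzy" → prefix "yxxm" already present; 6 new (y, m, x, y, z, y)
  "yxxmzyz" → prefix "yxxmz" already present; 2 new (y, z)
  "yxxmzzzx" → prefix "yxxmzz" already present; 2 new (z, x)
  "yxxmzm" → prefix "yxxmz" already present; 1 new (m)
  "yxxmy" → prefix "yxxmy" already present; 0 new (none)
Total nodes = 7 + 3 + 0 + 6 + 2 + 2 + 1 + 0 = 21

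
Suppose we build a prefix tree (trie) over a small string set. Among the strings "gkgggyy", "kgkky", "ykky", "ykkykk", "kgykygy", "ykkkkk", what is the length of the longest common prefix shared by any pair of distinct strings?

Equivalently: take the maximum, over all pairs, of their longest common prefix length.
e.g. "ykky" and "ykkykk" share the prefix "ykky" of length 4; no pair shares a longer one.
Longest shared-prefix length: 4

4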